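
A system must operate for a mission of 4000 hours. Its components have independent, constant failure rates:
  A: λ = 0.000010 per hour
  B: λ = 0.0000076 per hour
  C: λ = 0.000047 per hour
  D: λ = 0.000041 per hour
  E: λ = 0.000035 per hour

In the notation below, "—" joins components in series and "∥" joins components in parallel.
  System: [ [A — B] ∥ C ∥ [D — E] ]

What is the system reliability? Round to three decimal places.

0.997

R(A) = exp(−0.000010 × 4000) = 0.96079
R(B) = exp(−0.0000076 × 4000) = 0.97006
R(C) = exp(−0.000047 × 4000) = 0.82861
R(D) = exp(−0.000041 × 4000) = 0.84874
R(E) = exp(−0.000035 × 4000) = 0.86936
Series (A and B): 0.96079 × 0.97006 = 0.93202
Series (D and E): 0.84874 × 0.86936 = 0.73786
Parallel ([0.93202], C, and [0.73786]): 1 − (1 − 0.93202)(1 − 0.82861)(1 − 0.73786) = 0.997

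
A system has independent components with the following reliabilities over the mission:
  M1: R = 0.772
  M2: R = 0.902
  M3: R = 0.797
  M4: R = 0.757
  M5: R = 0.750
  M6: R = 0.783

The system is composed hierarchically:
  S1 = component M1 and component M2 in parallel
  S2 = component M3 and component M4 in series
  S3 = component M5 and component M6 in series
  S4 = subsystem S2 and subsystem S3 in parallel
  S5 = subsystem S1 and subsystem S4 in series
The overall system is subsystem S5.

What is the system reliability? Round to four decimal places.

Parallel (M1 and M2): 1 − (1 − 0.772000)(1 − 0.902000) = 0.977656
Series (M3 and M4): 0.797000 × 0.757000 = 0.603329
Series (M5 and M6): 0.750000 × 0.783000 = 0.587250
Parallel ([0.603329] and [0.587250]): 1 − (1 − 0.603329)(1 − 0.587250) = 0.836274
Series ([0.977656] and [0.836274]): 0.977656 × 0.836274 = 0.8176

0.8176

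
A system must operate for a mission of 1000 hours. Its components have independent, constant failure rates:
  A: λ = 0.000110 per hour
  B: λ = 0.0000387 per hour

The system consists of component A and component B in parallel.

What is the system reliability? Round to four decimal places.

0.9960

R(A) = exp(−0.000110 × 1000) = 0.895834
R(B) = exp(−0.0000387 × 1000) = 0.962039
Parallel (A and B): 1 − (1 − 0.895834)(1 − 0.962039) = 0.9960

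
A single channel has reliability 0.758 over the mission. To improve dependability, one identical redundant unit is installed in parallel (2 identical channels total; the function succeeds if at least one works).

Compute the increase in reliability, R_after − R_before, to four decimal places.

0.1834

R_before = 0.758
R_after = 1 − (1 − 0.758)^2 = 0.9414
ΔR = 0.9414 − 0.758 = 0.1834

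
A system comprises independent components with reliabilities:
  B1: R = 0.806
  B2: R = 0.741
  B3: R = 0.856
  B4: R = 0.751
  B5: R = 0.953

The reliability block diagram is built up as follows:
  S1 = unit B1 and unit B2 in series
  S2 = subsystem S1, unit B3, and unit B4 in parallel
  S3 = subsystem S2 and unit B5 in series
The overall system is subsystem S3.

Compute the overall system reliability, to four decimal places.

Series (B1 and B2): 0.806000 × 0.741000 = 0.597246
Parallel ([0.597246], B3, and B4): 1 − (1 − 0.597246)(1 − 0.856000)(1 − 0.751000) = 0.985559
Series ([0.985559] and B5): 0.985559 × 0.953000 = 0.9392

0.9392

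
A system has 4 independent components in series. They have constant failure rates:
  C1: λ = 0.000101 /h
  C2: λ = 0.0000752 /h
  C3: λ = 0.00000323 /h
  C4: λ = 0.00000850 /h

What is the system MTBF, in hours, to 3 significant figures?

Series of exponential components: λ_sys = Σ λ_i
λ_sys = 0.000101 + 0.0000752 + 0.00000323 + 0.00000850 = 1.8793e-04 /h
MTBF = 1 / λ_sys = 5320 h

5320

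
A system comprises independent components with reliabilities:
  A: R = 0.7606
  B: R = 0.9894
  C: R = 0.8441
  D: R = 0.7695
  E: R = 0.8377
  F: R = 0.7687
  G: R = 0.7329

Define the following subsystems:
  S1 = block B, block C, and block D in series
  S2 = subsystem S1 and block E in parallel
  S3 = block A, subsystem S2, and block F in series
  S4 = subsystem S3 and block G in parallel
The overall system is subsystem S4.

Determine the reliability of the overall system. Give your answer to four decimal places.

0.8800

Series (B, C, and D): 0.989400 × 0.844100 × 0.769500 = 0.642650
Parallel ([0.642650] and E): 1 − (1 − 0.642650)(1 − 0.837700) = 0.942002
Series (A, [0.942002], and F): 0.760600 × 0.942002 × 0.768700 = 0.550763
Parallel ([0.550763] and G): 1 − (1 − 0.550763)(1 − 0.732900) = 0.8800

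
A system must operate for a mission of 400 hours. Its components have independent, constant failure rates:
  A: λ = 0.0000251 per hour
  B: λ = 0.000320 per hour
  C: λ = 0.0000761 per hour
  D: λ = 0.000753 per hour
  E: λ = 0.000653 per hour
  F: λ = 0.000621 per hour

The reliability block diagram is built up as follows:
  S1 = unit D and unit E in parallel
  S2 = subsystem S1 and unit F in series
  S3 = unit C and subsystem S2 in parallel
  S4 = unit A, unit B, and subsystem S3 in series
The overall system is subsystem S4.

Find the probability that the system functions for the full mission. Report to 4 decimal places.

0.8641

R(A) = exp(−0.0000251 × 400) = 0.990010
R(B) = exp(−0.000320 × 400) = 0.879853
R(C) = exp(−0.0000761 × 400) = 0.970019
R(D) = exp(−0.000753 × 400) = 0.739930
R(E) = exp(−0.000653 × 400) = 0.770127
R(F) = exp(−0.000621 × 400) = 0.780048
Parallel (D and E): 1 − (1 − 0.739930)(1 − 0.770127) = 0.940217
Series ([0.940217] and F): 0.940217 × 0.780048 = 0.733414
Parallel (C and [0.733414]): 1 − (1 − 0.970019)(1 − 0.733414) = 0.992007
Series (A, B, and [0.992007]): 0.990010 × 0.879853 × 0.992007 = 0.8641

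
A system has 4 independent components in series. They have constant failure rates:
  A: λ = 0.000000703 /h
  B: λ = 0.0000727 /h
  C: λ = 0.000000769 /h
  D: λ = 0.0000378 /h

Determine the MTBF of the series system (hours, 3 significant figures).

Series of exponential components: λ_sys = Σ λ_i
λ_sys = 0.000000703 + 0.0000727 + 0.000000769 + 0.0000378 = 1.1197e-04 /h
MTBF = 1 / λ_sys = 8930 h

8930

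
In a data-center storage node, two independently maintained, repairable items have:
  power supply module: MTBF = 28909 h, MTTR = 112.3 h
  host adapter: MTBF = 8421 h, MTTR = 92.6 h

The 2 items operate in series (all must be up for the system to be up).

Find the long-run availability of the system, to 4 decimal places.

0.9853

A(power supply module) = MTBF/(MTBF+MTTR) = 28909/(28909+112.3) = 0.996130
A(host adapter) = MTBF/(MTBF+MTTR) = 8421/(8421+92.6) = 0.989123
Series availability: 0.996130 × 0.989123 = 0.9853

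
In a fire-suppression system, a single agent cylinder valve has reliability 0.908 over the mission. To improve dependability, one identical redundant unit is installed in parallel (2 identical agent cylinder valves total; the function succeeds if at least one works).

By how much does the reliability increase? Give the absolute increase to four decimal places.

R_before = 0.908
R_after = 1 − (1 − 0.908)^2 = 0.9915
ΔR = 0.9915 − 0.908 = 0.0835

0.0835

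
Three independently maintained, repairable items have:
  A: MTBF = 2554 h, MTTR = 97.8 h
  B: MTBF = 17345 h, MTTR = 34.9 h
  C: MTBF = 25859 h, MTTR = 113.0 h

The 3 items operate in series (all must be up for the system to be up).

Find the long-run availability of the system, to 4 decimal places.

A(A) = MTBF/(MTBF+MTTR) = 2554/(2554+97.8) = 0.963119
A(B) = MTBF/(MTBF+MTTR) = 17345/(17345+34.9) = 0.997992
A(C) = MTBF/(MTBF+MTTR) = 25859/(25859+113.0) = 0.995649
Series availability: 0.963119 × 0.997992 × 0.995649 = 0.9570

0.9570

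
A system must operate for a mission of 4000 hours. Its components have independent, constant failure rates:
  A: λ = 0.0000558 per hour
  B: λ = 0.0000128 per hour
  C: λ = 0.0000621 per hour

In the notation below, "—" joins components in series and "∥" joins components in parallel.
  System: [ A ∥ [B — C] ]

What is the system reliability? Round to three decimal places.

R(A) = exp(−0.0000558 × 4000) = 0.79995
R(B) = exp(−0.0000128 × 4000) = 0.95009
R(C) = exp(−0.0000621 × 4000) = 0.78005
Series (B and C): 0.95009 × 0.78005 = 0.74112
Parallel (A and [0.74112]): 1 − (1 − 0.79995)(1 − 0.74112) = 0.948

0.948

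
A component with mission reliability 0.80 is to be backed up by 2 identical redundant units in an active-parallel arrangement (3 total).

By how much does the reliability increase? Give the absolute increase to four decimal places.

0.1920

R_before = 0.80
R_after = 1 − (1 − 0.80)^3 = 0.9920
ΔR = 0.9920 − 0.80 = 0.1920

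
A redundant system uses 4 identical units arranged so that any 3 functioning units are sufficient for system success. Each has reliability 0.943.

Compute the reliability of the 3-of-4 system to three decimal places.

R = Σ_{i=3}^{4} C(4,i) p^i (1−p)^{4−i} with p = 0.943
C(4,3)·0.943^3·0.057^1 = 0.19119
C(4,4)·0.943^4·0.057^0 = 0.79076
Sum = 0.982

0.982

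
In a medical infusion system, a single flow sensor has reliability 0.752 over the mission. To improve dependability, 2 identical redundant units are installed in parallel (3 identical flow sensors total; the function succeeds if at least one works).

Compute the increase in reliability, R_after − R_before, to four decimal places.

R_before = 0.752
R_after = 1 − (1 − 0.752)^3 = 0.9847
ΔR = 0.9847 − 0.752 = 0.2327

0.2327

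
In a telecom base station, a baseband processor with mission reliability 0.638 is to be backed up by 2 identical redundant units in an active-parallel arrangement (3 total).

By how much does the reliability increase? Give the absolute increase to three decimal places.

R_before = 0.638
R_after = 1 − (1 − 0.638)^3 = 0.953
ΔR = 0.953 − 0.638 = 0.315

0.315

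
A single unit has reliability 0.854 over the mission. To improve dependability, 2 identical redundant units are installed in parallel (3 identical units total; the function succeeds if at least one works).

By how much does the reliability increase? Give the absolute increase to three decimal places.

R_before = 0.854
R_after = 1 − (1 − 0.854)^3 = 0.997
ΔR = 0.997 − 0.854 = 0.143

0.143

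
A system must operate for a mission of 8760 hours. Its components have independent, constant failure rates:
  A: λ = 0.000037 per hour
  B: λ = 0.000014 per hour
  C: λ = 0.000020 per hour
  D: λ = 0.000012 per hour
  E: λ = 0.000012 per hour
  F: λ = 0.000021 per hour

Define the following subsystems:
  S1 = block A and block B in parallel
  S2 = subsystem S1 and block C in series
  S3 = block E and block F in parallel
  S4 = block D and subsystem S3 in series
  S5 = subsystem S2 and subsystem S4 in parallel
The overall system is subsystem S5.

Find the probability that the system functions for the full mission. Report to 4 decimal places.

R(A) = exp(−0.000037 × 8760) = 0.723163
R(B) = exp(−0.000014 × 8760) = 0.884582
R(C) = exp(−0.000020 × 8760) = 0.839289
R(D) = exp(−0.000012 × 8760) = 0.900216
R(E) = exp(−0.000012 × 8760) = 0.900216
R(F) = exp(−0.000021 × 8760) = 0.831969
Parallel (A and B): 1 − (1 − 0.723163)(1 − 0.884582) = 0.968048
Series ([0.968048] and C): 0.968048 × 0.839289 = 0.812472
Parallel (E and F): 1 − (1 − 0.900216)(1 − 0.831969) = 0.983233
Series (D and [0.983233]): 0.900216 × 0.983233 = 0.885122
Parallel ([0.812472] and [0.885122]): 1 − (1 − 0.812472)(1 − 0.885122) = 0.9785

0.9785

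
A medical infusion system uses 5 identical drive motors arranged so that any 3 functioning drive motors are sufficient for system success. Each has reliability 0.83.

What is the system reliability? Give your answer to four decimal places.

0.9625

R = Σ_{i=3}^{5} C(5,i) p^i (1−p)^{5−i} with p = 0.83
C(5,3)·0.83^3·0.17^2 = 0.165246
C(5,4)·0.83^4·0.17^1 = 0.403396
C(5,5)·0.83^5·0.17^0 = 0.393904
Sum = 0.9625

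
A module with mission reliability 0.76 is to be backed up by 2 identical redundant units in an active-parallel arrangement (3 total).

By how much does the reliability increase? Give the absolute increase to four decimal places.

R_before = 0.76
R_after = 1 − (1 − 0.76)^3 = 0.9862
ΔR = 0.9862 − 0.76 = 0.2262

0.2262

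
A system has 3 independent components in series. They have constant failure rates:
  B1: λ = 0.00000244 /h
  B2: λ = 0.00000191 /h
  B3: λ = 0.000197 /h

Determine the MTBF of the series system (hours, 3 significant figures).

4970

Series of exponential components: λ_sys = Σ λ_i
λ_sys = 0.00000244 + 0.00000191 + 0.000197 = 2.0135e-04 /h
MTBF = 1 / λ_sys = 4970 h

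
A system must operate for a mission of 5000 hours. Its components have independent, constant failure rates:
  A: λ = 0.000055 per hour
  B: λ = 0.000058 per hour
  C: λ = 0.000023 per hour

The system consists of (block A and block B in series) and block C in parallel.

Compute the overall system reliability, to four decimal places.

R(A) = exp(−0.000055 × 5000) = 0.759572
R(B) = exp(−0.000058 × 5000) = 0.748264
R(C) = exp(−0.000023 × 5000) = 0.891366
Series (A and B): 0.759572 × 0.748264 = 0.568360
Parallel ([0.568360] and C): 1 − (1 − 0.568360)(1 − 0.891366) = 0.9531

0.9531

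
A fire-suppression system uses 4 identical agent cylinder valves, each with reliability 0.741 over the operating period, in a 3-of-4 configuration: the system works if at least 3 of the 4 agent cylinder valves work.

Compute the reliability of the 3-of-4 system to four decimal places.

R = Σ_{i=3}^{4} C(4,i) p^i (1−p)^{4−i} with p = 0.741
C(4,3)·0.741^3·0.259^1 = 0.421516
C(4,4)·0.741^4·0.259^0 = 0.301490
Sum = 0.7230

0.7230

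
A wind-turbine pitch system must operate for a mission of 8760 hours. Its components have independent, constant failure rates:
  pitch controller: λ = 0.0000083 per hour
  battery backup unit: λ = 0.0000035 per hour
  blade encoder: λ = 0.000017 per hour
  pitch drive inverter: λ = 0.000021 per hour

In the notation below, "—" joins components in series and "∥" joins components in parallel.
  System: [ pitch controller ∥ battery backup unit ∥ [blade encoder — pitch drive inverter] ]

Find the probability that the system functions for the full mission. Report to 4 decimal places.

0.9994

R(pitch controller) = exp(−0.0000083 × 8760) = 0.929872
R(battery backup unit) = exp(−0.0000035 × 8760) = 0.969805
R(blade encoder) = exp(−0.000017 × 8760) = 0.861638
R(pitch drive inverter) = exp(−0.000021 × 8760) = 0.831969
Series (blade encoder and pitch drive inverter): 0.861638 × 0.831969 = 0.716856
Parallel (pitch controller, battery backup unit, and [0.716856]): 1 − (1 − 0.929872)(1 − 0.969805)(1 − 0.716856) = 0.9994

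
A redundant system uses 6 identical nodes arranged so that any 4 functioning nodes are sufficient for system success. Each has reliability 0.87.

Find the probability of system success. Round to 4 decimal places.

0.9676

R = Σ_{i=4}^{6} C(6,i) p^i (1−p)^{6−i} with p = 0.87
C(6,4)·0.87^4·0.13^2 = 0.145230
C(6,5)·0.87^5·0.13^1 = 0.388768
C(6,6)·0.87^6·0.13^0 = 0.433626
Sum = 0.9676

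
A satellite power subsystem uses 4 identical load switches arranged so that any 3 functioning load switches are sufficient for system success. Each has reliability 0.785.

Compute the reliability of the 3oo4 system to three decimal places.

R = Σ_{i=3}^{4} C(4,i) p^i (1−p)^{4−i} with p = 0.785
C(4,3)·0.785^3·0.215^1 = 0.41601
C(4,4)·0.785^4·0.215^0 = 0.37973
Sum = 0.796

0.796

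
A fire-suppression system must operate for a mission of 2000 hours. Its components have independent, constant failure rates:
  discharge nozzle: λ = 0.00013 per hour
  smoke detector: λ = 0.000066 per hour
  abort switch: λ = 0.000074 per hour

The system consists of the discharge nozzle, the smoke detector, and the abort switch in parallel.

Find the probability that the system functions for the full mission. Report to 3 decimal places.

0.996

R(discharge nozzle) = exp(−0.00013 × 2000) = 0.77105
R(smoke detector) = exp(−0.000066 × 2000) = 0.87634
R(abort switch) = exp(−0.000074 × 2000) = 0.86243
Parallel (discharge nozzle, smoke detector, and abort switch): 1 − (1 − 0.77105)(1 − 0.87634)(1 − 0.86243) = 0.996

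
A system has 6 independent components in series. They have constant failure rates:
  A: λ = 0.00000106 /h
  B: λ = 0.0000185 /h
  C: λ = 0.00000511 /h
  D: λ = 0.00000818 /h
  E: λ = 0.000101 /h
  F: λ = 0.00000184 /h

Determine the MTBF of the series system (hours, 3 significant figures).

Series of exponential components: λ_sys = Σ λ_i
λ_sys = 0.00000106 + 0.0000185 + 0.00000511 + 0.00000818 + 0.000101 + 0.00000184 = 1.3569e-04 /h
MTBF = 1 / λ_sys = 7370 h

7370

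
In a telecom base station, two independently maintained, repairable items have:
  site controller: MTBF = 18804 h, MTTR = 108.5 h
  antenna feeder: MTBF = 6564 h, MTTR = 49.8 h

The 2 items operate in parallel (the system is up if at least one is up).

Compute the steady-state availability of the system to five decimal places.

A(site controller) = MTBF/(MTBF+MTTR) = 18804/(18804+108.5) = 0.994263
A(antenna feeder) = MTBF/(MTBF+MTTR) = 6564/(6564+49.8) = 0.992470
Parallel availability: 1 − (1 − 0.994263)(1 − 0.992470) = 0.99996

0.99996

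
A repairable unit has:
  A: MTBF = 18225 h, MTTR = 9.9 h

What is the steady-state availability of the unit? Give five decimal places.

0.99946

A(A) = MTBF/(MTBF+MTTR) = 18225/(18225+9.9) = 0.99946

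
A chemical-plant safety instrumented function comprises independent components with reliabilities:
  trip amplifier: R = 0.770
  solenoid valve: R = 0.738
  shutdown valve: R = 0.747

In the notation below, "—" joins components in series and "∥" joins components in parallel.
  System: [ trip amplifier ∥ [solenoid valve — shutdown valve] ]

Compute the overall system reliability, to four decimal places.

Series (solenoid valve and shutdown valve): 0.738000 × 0.747000 = 0.551286
Parallel (trip amplifier and [0.551286]): 1 − (1 − 0.770000)(1 − 0.551286) = 0.8968

0.8968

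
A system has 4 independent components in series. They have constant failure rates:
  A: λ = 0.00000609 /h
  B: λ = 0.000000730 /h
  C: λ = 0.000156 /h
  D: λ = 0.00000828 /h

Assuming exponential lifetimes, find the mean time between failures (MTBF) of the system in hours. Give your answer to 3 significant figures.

Series of exponential components: λ_sys = Σ λ_i
λ_sys = 0.00000609 + 0.000000730 + 0.000156 + 0.00000828 = 1.7110e-04 /h
MTBF = 1 / λ_sys = 5840 h

5840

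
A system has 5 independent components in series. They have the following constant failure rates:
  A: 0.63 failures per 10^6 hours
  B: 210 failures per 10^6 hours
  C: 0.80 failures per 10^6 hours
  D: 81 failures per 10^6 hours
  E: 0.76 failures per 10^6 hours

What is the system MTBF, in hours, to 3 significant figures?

3410

Series of exponential components: λ_sys = Σ λ_i
λ_sys = 0.00000063 + 0.00021 + 0.00000080 + 0.000081 + 0.00000076 = 2.9319e-04 /h
MTBF = 1 / λ_sys = 3410 h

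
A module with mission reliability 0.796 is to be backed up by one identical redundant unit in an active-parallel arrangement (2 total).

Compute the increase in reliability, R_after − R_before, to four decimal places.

0.1624

R_before = 0.796
R_after = 1 − (1 − 0.796)^2 = 0.9584
ΔR = 0.9584 − 0.796 = 0.1624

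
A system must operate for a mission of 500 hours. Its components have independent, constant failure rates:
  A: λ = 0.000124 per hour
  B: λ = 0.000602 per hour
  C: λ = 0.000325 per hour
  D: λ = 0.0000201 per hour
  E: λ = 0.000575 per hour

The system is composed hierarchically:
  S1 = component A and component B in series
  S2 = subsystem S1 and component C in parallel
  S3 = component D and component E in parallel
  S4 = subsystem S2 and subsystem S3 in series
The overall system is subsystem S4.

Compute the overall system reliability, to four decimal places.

R(A) = exp(−0.000124 × 500) = 0.939883
R(B) = exp(−0.000602 × 500) = 0.740078
R(C) = exp(−0.000325 × 500) = 0.850016
R(D) = exp(−0.0000201 × 500) = 0.990000
R(E) = exp(−0.000575 × 500) = 0.750137
Series (A and B): 0.939883 × 0.740078 = 0.695587
Parallel ([0.695587] and C): 1 − (1 − 0.695587)(1 − 0.850016) = 0.954343
Parallel (D and E): 1 − (1 − 0.990000)(1 − 0.750137) = 0.997501
Series ([0.954343] and [0.997501]): 0.954343 × 0.997501 = 0.9520

0.9520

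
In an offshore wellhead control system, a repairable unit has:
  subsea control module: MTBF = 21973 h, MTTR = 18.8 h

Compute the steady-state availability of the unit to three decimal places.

0.999

A(subsea control module) = MTBF/(MTBF+MTTR) = 21973/(21973+18.8) = 0.999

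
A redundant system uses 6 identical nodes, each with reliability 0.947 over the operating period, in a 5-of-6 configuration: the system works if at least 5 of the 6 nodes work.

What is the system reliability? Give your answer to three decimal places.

0.963

R = Σ_{i=5}^{6} C(6,i) p^i (1−p)^{6−i} with p = 0.947
C(6,5)·0.947^5·0.053^1 = 0.24220
C(6,6)·0.947^6·0.053^0 = 0.72127
Sum = 0.963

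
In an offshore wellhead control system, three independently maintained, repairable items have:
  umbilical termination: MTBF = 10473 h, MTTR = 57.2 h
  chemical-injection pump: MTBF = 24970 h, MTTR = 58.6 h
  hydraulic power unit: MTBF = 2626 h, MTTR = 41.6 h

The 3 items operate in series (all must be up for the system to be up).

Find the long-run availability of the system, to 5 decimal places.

0.97677

A(umbilical termination) = MTBF/(MTBF+MTTR) = 10473/(10473+57.2) = 0.994568
A(chemical-injection pump) = MTBF/(MTBF+MTTR) = 24970/(24970+58.6) = 0.997659
A(hydraulic power unit) = MTBF/(MTBF+MTTR) = 2626/(2626+41.6) = 0.984405
Series availability: 0.994568 × 0.997659 × 0.984405 = 0.97677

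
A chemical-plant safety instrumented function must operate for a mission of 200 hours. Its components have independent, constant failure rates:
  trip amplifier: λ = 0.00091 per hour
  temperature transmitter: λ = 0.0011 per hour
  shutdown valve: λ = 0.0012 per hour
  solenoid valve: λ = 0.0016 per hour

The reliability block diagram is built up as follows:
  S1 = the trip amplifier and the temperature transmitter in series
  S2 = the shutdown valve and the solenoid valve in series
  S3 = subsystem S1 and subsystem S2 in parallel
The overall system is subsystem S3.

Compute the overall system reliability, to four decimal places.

R(trip amplifier) = exp(−0.00091 × 200) = 0.833601
R(temperature transmitter) = exp(−0.0011 × 200) = 0.802519
R(shutdown valve) = exp(−0.0012 × 200) = 0.786628
R(solenoid valve) = exp(−0.0016 × 200) = 0.726149
Series (trip amplifier and temperature transmitter): 0.833601 × 0.802519 = 0.668981
Series (shutdown valve and solenoid valve): 0.786628 × 0.726149 = 0.571209
Parallel ([0.668981] and [0.571209]): 1 − (1 − 0.668981)(1 − 0.571209) = 0.8581

0.8581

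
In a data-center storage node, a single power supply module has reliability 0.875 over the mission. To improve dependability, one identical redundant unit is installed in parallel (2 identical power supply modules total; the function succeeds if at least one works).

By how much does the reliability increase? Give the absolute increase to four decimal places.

0.1094

R_before = 0.875
R_after = 1 − (1 − 0.875)^2 = 0.9844
ΔR = 0.9844 − 0.875 = 0.1094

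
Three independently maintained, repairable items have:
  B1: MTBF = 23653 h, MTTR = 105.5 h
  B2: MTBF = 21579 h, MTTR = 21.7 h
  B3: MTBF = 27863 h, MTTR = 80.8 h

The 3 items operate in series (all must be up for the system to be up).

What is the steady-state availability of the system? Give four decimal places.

A(B1) = MTBF/(MTBF+MTTR) = 23653/(23653+105.5) = 0.995559
A(B2) = MTBF/(MTBF+MTTR) = 21579/(21579+21.7) = 0.998995
A(B3) = MTBF/(MTBF+MTTR) = 27863/(27863+80.8) = 0.997108
Series availability: 0.995559 × 0.998995 × 0.997108 = 0.9917

0.9917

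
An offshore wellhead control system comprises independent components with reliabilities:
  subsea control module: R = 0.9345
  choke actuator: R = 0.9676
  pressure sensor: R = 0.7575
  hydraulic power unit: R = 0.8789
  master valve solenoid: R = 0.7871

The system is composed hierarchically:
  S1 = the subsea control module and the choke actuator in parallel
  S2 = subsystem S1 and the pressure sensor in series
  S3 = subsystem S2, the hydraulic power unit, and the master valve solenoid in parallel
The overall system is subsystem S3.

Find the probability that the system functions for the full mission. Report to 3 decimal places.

Parallel (subsea control module and choke actuator): 1 − (1 − 0.93450)(1 − 0.96760) = 0.99788
Series ([0.99788] and pressure sensor): 0.99788 × 0.75750 = 0.75589
Parallel ([0.75589], hydraulic power unit, and master valve solenoid): 1 − (1 − 0.75589)(1 − 0.87890)(1 − 0.78710) = 0.994

0.994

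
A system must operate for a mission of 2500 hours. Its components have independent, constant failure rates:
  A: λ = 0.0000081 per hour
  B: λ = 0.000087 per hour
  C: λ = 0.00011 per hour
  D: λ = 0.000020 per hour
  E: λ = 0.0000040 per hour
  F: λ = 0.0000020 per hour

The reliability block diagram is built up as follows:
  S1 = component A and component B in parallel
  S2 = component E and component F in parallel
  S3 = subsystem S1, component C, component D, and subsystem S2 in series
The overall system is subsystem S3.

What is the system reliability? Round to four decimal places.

R(A) = exp(−0.0000081 × 2500) = 0.979954
R(B) = exp(−0.000087 × 2500) = 0.804528
R(C) = exp(−0.00011 × 2500) = 0.759572
R(D) = exp(−0.000020 × 2500) = 0.951229
R(E) = exp(−0.0000040 × 2500) = 0.990050
R(F) = exp(−0.0000020 × 2500) = 0.995012
Parallel (A and B): 1 − (1 − 0.979954)(1 − 0.804528) = 0.996082
Parallel (E and F): 1 − (1 − 0.990050)(1 − 0.995012) = 0.999950
Series ([0.996082], C, D, and [0.999950]): 0.996082 × 0.759572 × 0.951229 × 0.999950 = 0.7197

0.7197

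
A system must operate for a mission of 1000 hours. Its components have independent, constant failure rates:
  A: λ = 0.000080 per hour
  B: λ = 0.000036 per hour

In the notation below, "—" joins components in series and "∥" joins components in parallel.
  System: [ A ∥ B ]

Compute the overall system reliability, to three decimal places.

0.997

R(A) = exp(−0.000080 × 1000) = 0.92312
R(B) = exp(−0.000036 × 1000) = 0.96464
Parallel (A and B): 1 − (1 − 0.92312)(1 − 0.96464) = 0.997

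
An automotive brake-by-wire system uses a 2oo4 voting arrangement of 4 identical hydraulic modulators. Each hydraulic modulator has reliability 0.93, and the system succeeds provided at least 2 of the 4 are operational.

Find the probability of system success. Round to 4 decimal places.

0.9987

R = Σ_{i=2}^{4} C(4,i) p^i (1−p)^{4−i} with p = 0.93
C(4,2)·0.93^2·0.07^2 = 0.025428
C(4,3)·0.93^3·0.07^1 = 0.225220
C(4,4)·0.93^4·0.07^0 = 0.748052
Sum = 0.9987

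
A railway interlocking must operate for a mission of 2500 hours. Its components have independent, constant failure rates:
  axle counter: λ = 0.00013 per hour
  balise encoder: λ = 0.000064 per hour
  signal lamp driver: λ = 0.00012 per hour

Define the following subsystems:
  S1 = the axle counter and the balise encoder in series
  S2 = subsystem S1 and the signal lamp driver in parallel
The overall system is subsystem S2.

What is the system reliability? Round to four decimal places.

0.9004

R(axle counter) = exp(−0.00013 × 2500) = 0.722527
R(balise encoder) = exp(−0.000064 × 2500) = 0.852144
R(signal lamp driver) = exp(−0.00012 × 2500) = 0.740818
Series (axle counter and balise encoder): 0.722527 × 0.852144 = 0.615697
Parallel ([0.615697] and signal lamp driver): 1 − (1 − 0.615697)(1 − 0.740818) = 0.9004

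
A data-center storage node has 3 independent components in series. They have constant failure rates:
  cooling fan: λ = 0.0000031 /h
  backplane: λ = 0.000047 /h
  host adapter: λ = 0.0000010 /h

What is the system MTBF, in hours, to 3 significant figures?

19600

Series of exponential components: λ_sys = Σ λ_i
λ_sys = 0.0000031 + 0.000047 + 0.0000010 = 5.1100e-05 /h
MTBF = 1 / λ_sys = 19600 h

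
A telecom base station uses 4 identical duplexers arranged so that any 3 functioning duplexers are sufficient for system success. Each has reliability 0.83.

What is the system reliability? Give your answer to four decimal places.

R = Σ_{i=3}^{4} C(4,i) p^i (1−p)^{4−i} with p = 0.83
C(4,3)·0.83^3·0.17^1 = 0.388815
C(4,4)·0.83^4·0.17^0 = 0.474583
Sum = 0.8634

0.8634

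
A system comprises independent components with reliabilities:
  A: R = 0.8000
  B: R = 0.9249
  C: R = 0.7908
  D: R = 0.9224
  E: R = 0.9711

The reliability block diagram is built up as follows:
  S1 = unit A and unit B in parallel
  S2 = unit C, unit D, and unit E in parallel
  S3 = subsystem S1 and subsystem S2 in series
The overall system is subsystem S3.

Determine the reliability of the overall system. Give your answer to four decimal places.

0.9845

Parallel (A and B): 1 − (1 − 0.800000)(1 − 0.924900) = 0.984980
Parallel (C, D, and E): 1 − (1 − 0.790800)(1 − 0.922400)(1 − 0.971100) = 0.999531
Series ([0.984980] and [0.999531]): 0.984980 × 0.999531 = 0.9845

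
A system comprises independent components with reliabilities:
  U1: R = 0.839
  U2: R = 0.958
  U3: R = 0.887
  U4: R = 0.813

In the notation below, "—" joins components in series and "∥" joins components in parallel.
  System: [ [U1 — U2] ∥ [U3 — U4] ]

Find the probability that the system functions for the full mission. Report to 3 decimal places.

Series (U1 and U2): 0.83900 × 0.95800 = 0.80376
Series (U3 and U4): 0.88700 × 0.81300 = 0.72113
Parallel ([0.80376] and [0.72113]): 1 − (1 − 0.80376)(1 − 0.72113) = 0.945

0.945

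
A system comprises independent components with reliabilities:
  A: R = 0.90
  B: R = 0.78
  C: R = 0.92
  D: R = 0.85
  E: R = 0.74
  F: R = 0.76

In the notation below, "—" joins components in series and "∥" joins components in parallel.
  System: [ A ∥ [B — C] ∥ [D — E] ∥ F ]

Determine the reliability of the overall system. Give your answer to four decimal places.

Series (B and C): 0.780000 × 0.920000 = 0.717600
Series (D and E): 0.850000 × 0.740000 = 0.629000
Parallel (A, [0.717600], [0.629000], and F): 1 − (1 − 0.900000)(1 − 0.717600)(1 − 0.629000)(1 − 0.760000) = 0.9975

0.9975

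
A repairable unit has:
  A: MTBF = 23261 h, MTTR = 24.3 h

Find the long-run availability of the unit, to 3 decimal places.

A(A) = MTBF/(MTBF+MTTR) = 23261/(23261+24.3) = 0.999

0.999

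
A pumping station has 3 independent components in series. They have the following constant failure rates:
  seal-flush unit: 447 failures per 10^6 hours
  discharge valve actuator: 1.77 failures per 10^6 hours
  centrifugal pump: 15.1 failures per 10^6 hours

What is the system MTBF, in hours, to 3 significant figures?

2160

Series of exponential components: λ_sys = Σ λ_i
λ_sys = 0.000447 + 0.00000177 + 0.0000151 = 4.6387e-04 /h
MTBF = 1 / λ_sys = 2160 h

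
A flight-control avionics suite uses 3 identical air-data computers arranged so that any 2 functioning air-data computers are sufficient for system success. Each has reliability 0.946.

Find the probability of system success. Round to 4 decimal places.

0.9916

R = Σ_{i=2}^{3} C(3,i) p^i (1−p)^{3−i} with p = 0.946
C(3,2)·0.946^2·0.054^1 = 0.144976
C(3,3)·0.946^3·0.054^0 = 0.846591
Sum = 0.9916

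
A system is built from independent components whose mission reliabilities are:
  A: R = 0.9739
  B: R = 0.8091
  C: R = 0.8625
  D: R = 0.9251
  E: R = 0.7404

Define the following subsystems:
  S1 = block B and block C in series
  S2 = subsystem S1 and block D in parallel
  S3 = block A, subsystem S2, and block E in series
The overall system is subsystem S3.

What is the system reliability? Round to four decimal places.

0.7048

Series (B and C): 0.809100 × 0.862500 = 0.697849
Parallel ([0.697849] and D): 1 − (1 − 0.697849)(1 − 0.925100) = 0.977369
Series (A, [0.977369], and E): 0.973900 × 0.977369 × 0.740400 = 0.7048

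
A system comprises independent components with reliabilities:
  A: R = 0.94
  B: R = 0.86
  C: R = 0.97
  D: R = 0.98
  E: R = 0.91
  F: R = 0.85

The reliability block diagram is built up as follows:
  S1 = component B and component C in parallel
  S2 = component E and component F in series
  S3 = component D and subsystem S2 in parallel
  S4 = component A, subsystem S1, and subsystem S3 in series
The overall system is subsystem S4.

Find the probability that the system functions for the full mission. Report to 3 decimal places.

0.932

Parallel (B and C): 1 − (1 − 0.86000)(1 − 0.97000) = 0.99580
Series (E and F): 0.91000 × 0.85000 = 0.77350
Parallel (D and [0.77350]): 1 − (1 − 0.98000)(1 − 0.77350) = 0.99547
Series (A, [0.99580], and [0.99547]): 0.94000 × 0.99580 × 0.99547 = 0.932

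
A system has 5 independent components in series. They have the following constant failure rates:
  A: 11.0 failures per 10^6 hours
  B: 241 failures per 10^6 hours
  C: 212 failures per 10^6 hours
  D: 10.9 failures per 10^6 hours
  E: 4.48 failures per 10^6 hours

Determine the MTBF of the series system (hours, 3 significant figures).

2090

Series of exponential components: λ_sys = Σ λ_i
λ_sys = 0.0000110 + 0.000241 + 0.000212 + 0.0000109 + 0.00000448 = 4.7938e-04 /h
MTBF = 1 / λ_sys = 2090 h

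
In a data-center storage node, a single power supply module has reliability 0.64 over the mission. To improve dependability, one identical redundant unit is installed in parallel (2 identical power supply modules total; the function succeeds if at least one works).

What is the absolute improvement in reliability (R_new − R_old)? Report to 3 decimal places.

0.230

R_before = 0.64
R_after = 1 − (1 − 0.64)^2 = 0.870
ΔR = 0.870 − 0.64 = 0.230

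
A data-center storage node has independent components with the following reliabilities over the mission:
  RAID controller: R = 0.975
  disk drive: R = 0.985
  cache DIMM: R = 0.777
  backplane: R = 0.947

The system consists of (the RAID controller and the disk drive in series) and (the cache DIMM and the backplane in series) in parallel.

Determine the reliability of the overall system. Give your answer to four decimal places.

0.9895

Series (RAID controller and disk drive): 0.975000 × 0.985000 = 0.960375
Series (cache DIMM and backplane): 0.777000 × 0.947000 = 0.735819
Parallel ([0.960375] and [0.735819]): 1 − (1 − 0.960375)(1 − 0.735819) = 0.9895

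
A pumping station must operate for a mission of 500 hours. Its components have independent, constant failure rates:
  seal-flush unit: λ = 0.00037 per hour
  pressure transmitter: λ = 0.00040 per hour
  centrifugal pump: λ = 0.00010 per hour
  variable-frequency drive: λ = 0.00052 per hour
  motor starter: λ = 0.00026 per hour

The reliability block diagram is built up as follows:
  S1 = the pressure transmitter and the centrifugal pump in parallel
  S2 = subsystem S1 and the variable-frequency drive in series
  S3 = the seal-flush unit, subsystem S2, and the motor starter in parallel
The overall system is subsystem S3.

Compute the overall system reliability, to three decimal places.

R(seal-flush unit) = exp(−0.00037 × 500) = 0.83110
R(pressure transmitter) = exp(−0.00040 × 500) = 0.81873
R(centrifugal pump) = exp(−0.00010 × 500) = 0.95123
R(variable-frequency drive) = exp(−0.00052 × 500) = 0.77105
R(motor starter) = exp(−0.00026 × 500) = 0.87810
Parallel (pressure transmitter and centrifugal pump): 1 − (1 − 0.81873)(1 − 0.95123) = 0.99116
Series ([0.99116] and variable-frequency drive): 0.99116 × 0.77105 = 0.76423
Parallel (seal-flush unit, [0.76423], and motor starter): 1 − (1 − 0.83110)(1 − 0.76423)(1 − 0.87810) = 0.995

0.995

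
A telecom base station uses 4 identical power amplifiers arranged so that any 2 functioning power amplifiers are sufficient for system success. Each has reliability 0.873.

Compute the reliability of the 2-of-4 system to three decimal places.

R = Σ_{i=2}^{4} C(4,i) p^i (1−p)^{4−i} with p = 0.873
C(4,2)·0.873^2·0.127^2 = 0.07375
C(4,3)·0.873^3·0.127^1 = 0.33799
C(4,4)·0.873^4·0.127^0 = 0.58084
Sum = 0.993

0.993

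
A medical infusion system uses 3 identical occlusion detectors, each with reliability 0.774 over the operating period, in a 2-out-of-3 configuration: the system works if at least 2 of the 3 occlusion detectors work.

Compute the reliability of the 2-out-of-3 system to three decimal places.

0.870

R = Σ_{i=2}^{3} C(3,i) p^i (1−p)^{3−i} with p = 0.774
C(3,2)·0.774^2·0.226^1 = 0.40617
C(3,3)·0.774^3·0.226^0 = 0.46368
Sum = 0.870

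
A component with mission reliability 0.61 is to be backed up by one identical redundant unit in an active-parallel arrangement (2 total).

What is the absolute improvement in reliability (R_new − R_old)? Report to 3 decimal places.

R_before = 0.61
R_after = 1 − (1 − 0.61)^2 = 0.848
ΔR = 0.848 − 0.61 = 0.238

0.238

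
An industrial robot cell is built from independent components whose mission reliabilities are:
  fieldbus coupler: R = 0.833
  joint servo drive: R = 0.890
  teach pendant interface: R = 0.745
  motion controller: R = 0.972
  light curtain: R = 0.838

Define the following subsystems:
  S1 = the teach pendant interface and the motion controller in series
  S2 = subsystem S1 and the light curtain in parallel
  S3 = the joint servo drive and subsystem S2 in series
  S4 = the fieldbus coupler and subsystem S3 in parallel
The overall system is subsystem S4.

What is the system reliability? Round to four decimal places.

Series (teach pendant interface and motion controller): 0.745000 × 0.972000 = 0.724140
Parallel ([0.724140] and light curtain): 1 − (1 − 0.724140)(1 − 0.838000) = 0.955311
Series (joint servo drive and [0.955311]): 0.890000 × 0.955311 = 0.850227
Parallel (fieldbus coupler and [0.850227]): 1 − (1 − 0.833000)(1 − 0.850227) = 0.9750

0.9750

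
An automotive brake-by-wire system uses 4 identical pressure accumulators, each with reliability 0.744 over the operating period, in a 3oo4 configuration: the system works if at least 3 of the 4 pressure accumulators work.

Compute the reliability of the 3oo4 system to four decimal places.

0.7281

R = Σ_{i=3}^{4} C(4,i) p^i (1−p)^{4−i} with p = 0.744
C(4,3)·0.744^3·0.256^1 = 0.421715
C(4,4)·0.744^4·0.256^0 = 0.306402
Sum = 0.7281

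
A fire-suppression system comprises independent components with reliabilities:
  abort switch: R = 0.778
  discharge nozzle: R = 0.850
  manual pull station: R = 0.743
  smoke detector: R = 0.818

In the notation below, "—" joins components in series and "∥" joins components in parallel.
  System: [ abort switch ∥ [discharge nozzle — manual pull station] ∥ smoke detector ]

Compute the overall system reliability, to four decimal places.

Series (discharge nozzle and manual pull station): 0.850000 × 0.743000 = 0.631550
Parallel (abort switch, [0.631550], and smoke detector): 1 − (1 − 0.778000)(1 − 0.631550)(1 − 0.818000) = 0.9851

0.9851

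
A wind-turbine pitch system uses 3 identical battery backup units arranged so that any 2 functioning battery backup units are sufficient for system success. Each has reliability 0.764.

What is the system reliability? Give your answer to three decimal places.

R = Σ_{i=2}^{3} C(3,i) p^i (1−p)^{3−i} with p = 0.764
C(3,2)·0.764^2·0.236^1 = 0.41326
C(3,3)·0.764^3·0.236^0 = 0.44594
Sum = 0.859

0.859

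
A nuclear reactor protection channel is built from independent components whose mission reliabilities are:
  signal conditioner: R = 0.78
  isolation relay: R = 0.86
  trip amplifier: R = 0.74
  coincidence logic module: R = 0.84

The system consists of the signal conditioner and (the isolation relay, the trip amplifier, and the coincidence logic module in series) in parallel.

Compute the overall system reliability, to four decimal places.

0.8976

Series (isolation relay, trip amplifier, and coincidence logic module): 0.860000 × 0.740000 × 0.840000 = 0.534576
Parallel (signal conditioner and [0.534576]): 1 − (1 − 0.780000)(1 − 0.534576) = 0.8976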